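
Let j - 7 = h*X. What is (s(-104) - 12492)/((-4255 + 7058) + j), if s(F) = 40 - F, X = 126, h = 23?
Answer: -3087/1427 ≈ -2.1633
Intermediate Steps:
j = 2905 (j = 7 + 23*126 = 7 + 2898 = 2905)
(s(-104) - 12492)/((-4255 + 7058) + j) = ((40 - 1*(-104)) - 12492)/((-4255 + 7058) + 2905) = ((40 + 104) - 12492)/(2803 + 2905) = (144 - 12492)/5708 = -12348*1/5708 = -3087/1427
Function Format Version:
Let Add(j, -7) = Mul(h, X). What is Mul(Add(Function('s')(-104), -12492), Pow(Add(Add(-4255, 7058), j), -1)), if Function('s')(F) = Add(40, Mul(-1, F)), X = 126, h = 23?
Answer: Rational(-3087, 1427) ≈ -2.1633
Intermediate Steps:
j = 2905 (j = Add(7, Mul(23, 126)) = Add(7, 2898) = 2905)
Mul(Add(Function('s')(-104), -12492), Pow(Add(Add(-4255, 7058), j), -1)) = Mul(Add(Add(40, Mul(-1, -104)), -12492), Pow(Add(Add(-4255, 7058), 2905), -1)) = Mul(Add(Add(40, 104), -12492), Pow(Add(2803, 2905), -1)) = Mul(Add(144, -12492), Pow(5708, -1)) = Mul(-12348, Rational(1, 5708)) = Rational(-3087, 1427)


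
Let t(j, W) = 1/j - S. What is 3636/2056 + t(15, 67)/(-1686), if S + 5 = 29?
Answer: 5793284/3249765 ≈ 1.7827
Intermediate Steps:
S = 24 (S = -5 + 29 = 24)
t(j, W) = -24 + 1/j (t(j, W) = 1/j - 1*24 = 1/j - 24 = -24 + 1/j)
3636/2056 + t(15, 67)/(-1686) = 3636/2056 + (-24 + 1/15)/(-1686) = 3636*(1/2056) + (-24 + 1/15)*(-1/1686) = 909/514 - 359/15*(-1/1686) = 909/514 + 359/25290 = 5793284/3249765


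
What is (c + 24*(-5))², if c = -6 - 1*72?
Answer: 39204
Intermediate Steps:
c = -78 (c = -6 - 72 = -78)
(c + 24*(-5))² = (-78 + 24*(-5))² = (-78 - 120)² = (-198)² = 39204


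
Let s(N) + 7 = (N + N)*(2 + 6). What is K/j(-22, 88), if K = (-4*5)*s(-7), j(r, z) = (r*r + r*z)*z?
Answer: -595/31944 ≈ -0.018626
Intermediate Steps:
j(r, z) = z*(r² + r*z) (j(r, z) = (r² + r*z)*z = z*(r² + r*z))
s(N) = -7 + 16*N (s(N) = -7 + (N + N)*(2 + 6) = -7 + (2*N)*8 = -7 + 16*N)
K = 2380 (K = (-4*5)*(-7 + 16*(-7)) = -20*(-7 - 112) = -20*(-119) = 2380)
K/j(-22, 88) = 2380/((-22*88*(-22 + 88))) = 2380/((-22*88*66)) = 2380/(-127776) = 2380*(-1/127776) = -595/31944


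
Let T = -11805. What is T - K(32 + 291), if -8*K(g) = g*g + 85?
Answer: 4987/4 ≈ 1246.8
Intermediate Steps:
K(g) = -85/8 - g**2/8 (K(g) = -(g*g + 85)/8 = -(g**2 + 85)/8 = -(85 + g**2)/8 = -85/8 - g**2/8)
T - K(32 + 291) = -11805 - (-85/8 - (32 + 291)**2/8) = -11805 - (-85/8 - 1/8*323**2) = -11805 - (-85/8 - 1/8*104329) = -11805 - (-85/8 - 104329/8) = -11805 - 1*(-52207/4) = -11805 + 52207/4 = 4987/4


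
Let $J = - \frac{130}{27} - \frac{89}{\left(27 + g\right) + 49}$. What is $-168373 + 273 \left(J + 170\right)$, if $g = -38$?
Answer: $- \frac{42379559}{342} \approx -1.2392 \cdot 10^{5}$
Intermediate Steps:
$J = - \frac{7343}{1026}$ ($J = - \frac{130}{27} - \frac{89}{\left(27 - 38\right) + 49} = \left(-130\right) \frac{1}{27} - \frac{89}{-11 + 49} = - \frac{130}{27} - \frac{89}{38} = - \frac{7343}{1026} \approx -7.1569$)
$-168373 + 273 \left(J + 170\right) = -168373 + 273 \left(- \frac{7343}{1026} + 170\right) = -168373 + 273 \cdot \frac{167077}{1026} = -168373 + \frac{15204007}{342} = - \frac{42379559}{342}$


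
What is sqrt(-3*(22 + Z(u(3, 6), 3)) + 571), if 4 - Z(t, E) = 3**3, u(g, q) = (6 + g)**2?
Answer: sqrt(574) ≈ 23.958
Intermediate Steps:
Z(t, E) = -23 (Z(t, E) = 4 - 1*3**3 = 4 - 1*27 = 4 - 27 = -23)
sqrt(-3*(22 + Z(u(3, 6), 3)) + 571) = sqrt(-3*(22 - 23) + 571) = sqrt(-3*(-1) + 571) = sqrt(3 + 571) = sqrt(574)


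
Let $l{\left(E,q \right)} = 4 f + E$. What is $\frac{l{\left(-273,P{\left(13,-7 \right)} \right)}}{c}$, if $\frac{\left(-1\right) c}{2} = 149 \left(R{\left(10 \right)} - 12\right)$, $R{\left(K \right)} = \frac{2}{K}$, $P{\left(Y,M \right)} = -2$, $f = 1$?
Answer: $- \frac{1345}{17582} \approx -0.076499$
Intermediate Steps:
$l{\left(E,q \right)} = 4 + E$ ($l{\left(E,q \right)} = 4 \cdot 1 + E = 4 + E$)
$c = \frac{17582}{5}$ ($c = - 2 \cdot 149 \left(\frac{2}{10} - 12\right) = - 2 \cdot 149 \left(2 \cdot \frac{1}{10} - 12\right) = - 2 \cdot 149 \left(\frac{1}{5} - 12\right) = - 2 \cdot 149 \left(- \frac{59}{5}\right) = \left(-2\right) \left(- \frac{8791}{5}\right) = \frac{17582}{5} \approx 3516.4$)
$\frac{l{\left(-273,P{\left(13,-7 \right)} \right)}}{c} = \frac{4 - 273}{\frac{17582}{5}} = \left(-269\right) \frac{5}{17582} = - \frac{1345}{17582}$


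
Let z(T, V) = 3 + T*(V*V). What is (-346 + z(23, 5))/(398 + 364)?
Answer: 116/381 ≈ 0.30446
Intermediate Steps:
z(T, V) = 3 + T*V²
(-346 + z(23, 5))/(398 + 364) = (-346 + (3 + 23*5²))/(398 + 364) = (-346 + (3 + 23*25))/762 = (-346 + (3 + 575))*(1/762) = (-346 + 578)*(1/762) = 232*(1/762) = 116/381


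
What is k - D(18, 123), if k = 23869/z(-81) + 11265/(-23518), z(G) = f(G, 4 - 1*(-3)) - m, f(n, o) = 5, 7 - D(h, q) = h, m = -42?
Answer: 572980493/1105346 ≈ 518.37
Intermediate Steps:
D(h, q) = 7 - h
z(G) = 47 (z(G) = 5 - 1*(-42) = 5 + 42 = 47)
k = 560821687/1105346 (k = 23869/47 + 11265/(-23518) = 23869*(1/47) + 11265*(-1/23518) = 23869/47 - 11265/23518 = 560821687/1105346 ≈ 507.37)
k - D(18, 123) = 560821687/1105346 - (7 - 1*18) = 560821687/1105346 - (7 - 18) = 560821687/1105346 - 1*(-11) = 560821687/1105346 + 11 = 572980493/1105346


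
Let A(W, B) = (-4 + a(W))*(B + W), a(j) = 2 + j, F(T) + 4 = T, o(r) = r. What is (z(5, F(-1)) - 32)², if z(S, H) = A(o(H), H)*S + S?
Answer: 104329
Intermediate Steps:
F(T) = -4 + T
A(W, B) = (-2 + W)*(B + W) (A(W, B) = (-4 + (2 + W))*(B + W) = (-2 + W)*(B + W))
z(S, H) = S + S*(-4*H + 2*H²) (z(S, H) = (H² - 2*H - 2*H + H*H)*S + S = (H² - 2*H - 2*H + H²)*S + S = (-4*H + 2*H²)*S + S = S*(-4*H + 2*H²) + S = S + S*(-4*H + 2*H²))
(z(5, F(-1)) - 32)² = (5*(1 - 4*(-4 - 1) + 2*(-4 - 1)²) - 32)² = (5*(1 - 4*(-5) + 2*(-5)²) - 32)² = (5*(1 + 20 + 2*25) - 32)² = (5*(1 + 20 + 50) - 32)² = (5*71 - 32)² = (355 - 32)² = 323² = 104329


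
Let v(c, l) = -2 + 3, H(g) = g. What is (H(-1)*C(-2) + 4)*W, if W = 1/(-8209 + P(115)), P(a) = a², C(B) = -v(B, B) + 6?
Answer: -1/5016 ≈ -0.00019936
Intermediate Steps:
v(c, l) = 1
C(B) = 5 (C(B) = -1*1 + 6 = -1 + 6 = 5)
W = 1/5016 (W = 1/(-8209 + 115²) = 1/(-8209 + 13225) = 1/5016 ≈ 0.00019936)
(H(-1)*C(-2) + 4)*W = (-1*5 + 4)*(1/5016) = (-5 + 4)*(1/5016) = -1*1/5016 = -1/5016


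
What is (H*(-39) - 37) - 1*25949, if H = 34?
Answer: -27312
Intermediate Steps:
(H*(-39) - 37) - 1*25949 = (34*(-39) - 37) - 1*25949 = (-1326 - 37) - 25949 = -1363 - 25949 = -27312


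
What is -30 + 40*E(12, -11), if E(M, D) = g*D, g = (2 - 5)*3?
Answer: 3930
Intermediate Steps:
g = -9 (g = -3*3 = -9)
E(M, D) = -9*D
-30 + 40*E(12, -11) = -30 + 40*(-9*(-11)) = -30 + 40*99 = -30 + 3960 = 3930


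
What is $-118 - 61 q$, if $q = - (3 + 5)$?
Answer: $370$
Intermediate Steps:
$q = -8$ ($q = \left(-1\right) 8 = -8$)
$-118 - 61 q = -118 - -488 = -118 + 488 = 370$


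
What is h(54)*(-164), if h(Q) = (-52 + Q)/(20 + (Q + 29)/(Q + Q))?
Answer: -35424/2243 ≈ -15.793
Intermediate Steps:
h(Q) = (-52 + Q)/(20 + (29 + Q)/(2*Q)) (h(Q) = (-52 + Q)/(20 + (29 + Q)/((2*Q))) = (-52 + Q)/(20 + (29 + Q)*(1/(2*Q))) = (-52 + Q)/(20 + (29 + Q)/(2*Q)))
h(54)*(-164) = (2*54*(-52 + 54)/(29 + 41*54))*(-164) = (2*54*2/(29 + 2214))*(-164) = (2*54*2/2243)*(-164) = (2*54*(1/2243)*2)*(-164) = (216/2243)*(-164) = -35424/2243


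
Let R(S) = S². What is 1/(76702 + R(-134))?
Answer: 1/94658 ≈ 1.0564e-5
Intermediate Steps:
1/(76702 + R(-134)) = 1/(76702 + (-134)²) = 1/(76702 + 17956) = 1/94658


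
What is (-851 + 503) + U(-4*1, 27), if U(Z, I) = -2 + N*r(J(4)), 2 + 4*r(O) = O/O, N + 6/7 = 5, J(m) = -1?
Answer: -9829/28 ≈ -351.04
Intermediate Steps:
N = 29/7 (N = -6/7 + 5 = 29/7 ≈ 4.1429)
r(O) = -¼ (r(O) = -½ + (O/O)/4 = -½ + (¼)*1 = -½ + ¼ = -¼)
U(Z, I) = -85/28 (U(Z, I) = -2 + (29/7)*(-¼) = -2 - 29/28 = -85/28)
(-851 + 503) + U(-4*1, 27) = (-851 + 503) - 85/28 = -348 - 85/28 = -9829/28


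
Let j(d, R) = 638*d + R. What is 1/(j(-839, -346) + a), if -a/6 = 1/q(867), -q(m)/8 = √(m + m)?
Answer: -4953487744/2653226733343229 - 68*√6/2653226733343229 ≈ -1.8670e-6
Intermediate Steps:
q(m) = -8*√2*√m (q(m) = -8*√(m + m) = -8*√2*√m)
a = √6/136 (a = -6*(-√6/816) = -(-1)*√6/136 = √6/136 ≈ 0.018011)
j(d, R) = R + 638*d
1/(j(-839, -346) + a) = 1/((-346 + 638*(-839)) + √6/136) = 1/((-346 - 535282) + √6/136) = 1/(-535628 + √6/136)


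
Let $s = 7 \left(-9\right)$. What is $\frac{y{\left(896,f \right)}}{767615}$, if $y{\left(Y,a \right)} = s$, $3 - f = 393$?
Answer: $- \frac{63}{767615} \approx -8.2072 \cdot 10^{-5}$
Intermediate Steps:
$f = -390$ ($f = 3 - 393 = -390$)
$s = -63$
$y{\left(Y,a \right)} = -63$
$\frac{y{\left(896,f \right)}}{767615} = - \frac{63}{767615}$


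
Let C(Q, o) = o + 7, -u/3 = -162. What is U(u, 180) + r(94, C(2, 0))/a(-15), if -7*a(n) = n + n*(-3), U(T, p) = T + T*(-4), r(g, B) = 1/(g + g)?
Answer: -8223127/5640 ≈ -1458.0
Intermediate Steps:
u = 486 (u = -3*(-162) = 486)
C(Q, o) = 7 + o
r(g, B) = 1/(2*g)
U(T, p) = -3*T (U(T, p) = T - 4*T = -3*T)
a(n) = 2*n/7 (a(n) = -(n + n*(-3))/7 = -(n - 3*n)/7 = -(-2)*n/7 = 2*n/7)
U(u, 180) + r(94, C(2, 0))/a(-15) = -3*486 + ((½)/94)/(((2/7)*(-15))) = -1458 + ((½)*(1/94))/(-30/7) = -1458 + (1/188)*(-7/30) = -1458 - 7/5640 = -8223127/5640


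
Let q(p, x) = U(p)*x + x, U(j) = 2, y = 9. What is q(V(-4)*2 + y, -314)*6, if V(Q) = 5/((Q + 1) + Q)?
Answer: -5652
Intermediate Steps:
V(Q) = 5/(1 + 2*Q) (V(Q) = 5/((1 + Q) + Q) = 5/(1 + 2*Q))
q(p, x) = 3*x (q(p, x) = 2*x + x = 3*x)
q(V(-4)*2 + y, -314)*6 = (3*(-314))*6 = -942*6 = -5652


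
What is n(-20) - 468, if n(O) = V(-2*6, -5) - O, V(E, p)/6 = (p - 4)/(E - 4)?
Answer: -3557/8 ≈ -444.63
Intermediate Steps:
V(E, p) = 6*(-4 + p)/(-4 + E) (V(E, p) = 6*((p - 4)/(E - 4)) = 6*((-4 + p)/(-4 + E)) = 6*(-4 + p)/(-4 + E))
n(O) = 27/8 - O (n(O) = 6*(-4 - 5)/(-4 - 2*6) - O = 6*(-9)/(-4 - 12) - O = 6*(-9)/(-16) - O = 6*(-1/16)*(-9) - O = 27/8 - O)
n(-20) - 468 = (27/8 - 1*(-20)) - 468 = (27/8 + 20) - 468 = 187/8 - 468 = -3557/8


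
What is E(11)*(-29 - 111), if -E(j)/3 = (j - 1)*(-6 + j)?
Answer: 21000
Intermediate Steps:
E(j) = -3*(-1 + j)*(-6 + j) (E(j) = -3*(j - 1)*(-6 + j) = -3*(-1 + j)*(-6 + j))
E(11)*(-29 - 111) = (-18 - 3*11**2 + 21*11)*(-29 - 111) = (-18 - 3*121 + 231)*(-140) = (-18 - 363 + 231)*(-140) = -150*(-140) = 21000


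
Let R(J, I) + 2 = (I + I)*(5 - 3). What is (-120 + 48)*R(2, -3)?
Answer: 1008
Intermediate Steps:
R(J, I) = -2 + 4*I (R(J, I) = -2 + (I + I)*(5 - 3) = -2 + (2*I)*2 = -2 + 4*I)
(-120 + 48)*R(2, -3) = (-120 + 48)*(-2 + 4*(-3)) = -72*(-2 - 12) = -72*(-14) = 1008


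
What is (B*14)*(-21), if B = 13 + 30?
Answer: -12642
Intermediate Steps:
B = 43
(B*14)*(-21) = (43*14)*(-21) = 602*(-21) = -12642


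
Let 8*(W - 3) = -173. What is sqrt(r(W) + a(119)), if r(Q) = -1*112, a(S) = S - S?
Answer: 4*I*sqrt(7) ≈ 10.583*I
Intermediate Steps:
W = -149/8 (W = 3 + (1/8)*(-173) = 3 - 173/8 = -149/8 ≈ -18.625)
a(S) = 0
r(Q) = -112
sqrt(r(W) + a(119)) = sqrt(-112 + 0) = sqrt(-112) = 4*I*sqrt(7)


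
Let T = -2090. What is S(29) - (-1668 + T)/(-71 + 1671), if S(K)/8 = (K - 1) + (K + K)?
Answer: 552279/800 ≈ 690.35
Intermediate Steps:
S(K) = -8 + 24*K (S(K) = 8*((K - 1) + (K + K)) = 8*((-1 + K) + 2*K) = 8*(-1 + 3*K) = -8 + 24*K)
S(29) - (-1668 + T)/(-71 + 1671) = (-8 + 24*29) - (-1668 - 2090)/(-71 + 1671) = (-8 + 696) - (-3758)/1600 = 688 - (-3758)/1600 = 688 - 1*(-1879/800) = 688 + 1879/800 = 552279/800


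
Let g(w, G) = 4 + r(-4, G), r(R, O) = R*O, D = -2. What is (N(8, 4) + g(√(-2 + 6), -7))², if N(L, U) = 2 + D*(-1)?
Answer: 1296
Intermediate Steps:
r(R, O) = O*R
N(L, U) = 4 (N(L, U) = 2 - 2*(-1) = 2 + 2 = 4)
g(w, G) = 4 - 4*G (g(w, G) = 4 + G*(-4) = 4 - 4*G)
(N(8, 4) + g(√(-2 + 6), -7))² = (4 + (4 - 4*(-7)))² = (4 + (4 + 28))² = (4 + 32)² = 36² = 1296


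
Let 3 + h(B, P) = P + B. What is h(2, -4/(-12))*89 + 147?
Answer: 263/3 ≈ 87.667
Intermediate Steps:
h(B, P) = -3 + B + P (h(B, P) = -3 + (P + B) = -3 + (B + P) = -3 + B + P)
h(2, -4/(-12))*89 + 147 = (-3 + 2 - 4/(-12))*89 + 147 = (-3 + 2 - 4*(-1/12))*89 + 147 = (-3 + 2 + ⅓)*89 + 147 = -⅔*89 + 147 = -178/3 + 147 = 263/3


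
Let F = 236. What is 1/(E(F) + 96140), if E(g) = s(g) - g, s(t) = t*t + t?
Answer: 1/151836 ≈ 6.5861e-6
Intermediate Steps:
s(t) = t + t**2 (s(t) = t**2 + t = t + t**2)
E(g) = -g + g*(1 + g) (E(g) = g*(1 + g) - g = -g + g*(1 + g))
1/(E(F) + 96140) = 1/(236**2 + 96140) = 1/(55696 + 96140) = 1/151836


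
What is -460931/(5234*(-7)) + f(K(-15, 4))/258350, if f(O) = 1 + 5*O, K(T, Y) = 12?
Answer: 29770939692/2366356825 ≈ 12.581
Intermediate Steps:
-460931/(5234*(-7)) + f(K(-15, 4))/258350 = -460931/(5234*(-7)) + (1 + 5*12)/258350 = -460931/(-36638) + (1 + 60)*(1/258350) = -460931*(-1/36638) + 61*(1/258350) = 460931/36638 + 61/258350 = 29770939692/2366356825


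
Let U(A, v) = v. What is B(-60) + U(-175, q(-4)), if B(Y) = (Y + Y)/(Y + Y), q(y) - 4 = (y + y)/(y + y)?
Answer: 6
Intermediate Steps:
q(y) = 5 (q(y) = 4 + (y + y)/(y + y) = 4 + (2*y)/((2*y)) = 4 + (2*y)*(1/(2*y)) = 4 + 1 = 5)
B(Y) = 1 (B(Y) = (2*Y)/((2*Y)) = (2*Y)*(1/(2*Y)) = 1)
B(-60) + U(-175, q(-4)) = 1 + 5 = 6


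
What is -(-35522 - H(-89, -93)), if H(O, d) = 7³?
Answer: 35865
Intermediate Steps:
H(O, d) = 343
-(-35522 - H(-89, -93)) = -(-35522 - 1*343) = -(-35522 - 343) = -1*(-35865) = 35865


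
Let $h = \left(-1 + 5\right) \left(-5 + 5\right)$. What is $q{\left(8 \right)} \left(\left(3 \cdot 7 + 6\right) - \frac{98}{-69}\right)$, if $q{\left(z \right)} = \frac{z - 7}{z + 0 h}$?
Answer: $\frac{1961}{552} \approx 3.5525$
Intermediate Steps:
$h = 0$ ($h = 4 \cdot 0 = 0$)
$q{\left(z \right)} = \frac{-7 + z}{z}$ ($q{\left(z \right)} = \frac{z - 7}{z + 0 \cdot 0} = \frac{-7 + z}{z + 0} = \frac{-7 + z}{z}$)
$q{\left(8 \right)} \left(\left(3 \cdot 7 + 6\right) - \frac{98}{-69}\right) = \frac{-7 + 8}{8} \left(\left(3 \cdot 7 + 6\right) - \frac{98}{-69}\right) = \frac{1}{8} \cdot 1 \left(\left(21 + 6\right) - - \frac{98}{69}\right) = \frac{27 + \frac{98}{69}}{8} = \frac{1}{8} \cdot \frac{1961}{69} = \frac{1961}{552}$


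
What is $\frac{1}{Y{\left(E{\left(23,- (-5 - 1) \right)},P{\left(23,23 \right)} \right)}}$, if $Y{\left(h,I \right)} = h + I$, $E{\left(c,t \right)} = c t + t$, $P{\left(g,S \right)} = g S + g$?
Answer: $\frac{1}{696} \approx 0.0014368$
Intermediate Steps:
$P{\left(g,S \right)} = g + S g$ ($P{\left(g,S \right)} = S g + g = g + S g$)
$E{\left(c,t \right)} = t + c t$
$Y{\left(h,I \right)} = I + h$
$\frac{1}{Y{\left(E{\left(23,- (-5 - 1) \right)},P{\left(23,23 \right)} \right)}} = \frac{1}{23 \left(1 + 23\right) + - (-5 - 1) \left(1 + 23\right)} = \frac{1}{23 \cdot 24 + \left(-1\right) \left(-6\right) 24} = \frac{1}{552 + 6 \cdot 24} = \frac{1}{552 + 144} = \frac{1}{696}$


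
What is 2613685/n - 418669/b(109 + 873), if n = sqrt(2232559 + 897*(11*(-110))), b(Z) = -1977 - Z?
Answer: 418669/2959 + 2613685*sqrt(1147189)/1147189 ≈ 2581.8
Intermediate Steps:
n = sqrt(1147189) (n = sqrt(2232559 + 897*(-1210)) = sqrt(2232559 - 1085370) = sqrt(1147189) ≈ 1071.1)
2613685/n - 418669/b(109 + 873) = 2613685/(sqrt(1147189)) - 418669/(-1977 - (109 + 873)) = 2613685*(sqrt(1147189)/1147189) - 418669/(-1977 - 1*982) = 2613685*sqrt(1147189)/1147189 - 418669/(-1977 - 982) = 2613685*sqrt(1147189)/1147189 - 418669/(-2959) = 2613685*sqrt(1147189)/1147189 - 418669*(-1/2959) = 2613685*sqrt(1147189)/1147189 + 418669/2959 = 418669/2959 + 2613685*sqrt(1147189)/1147189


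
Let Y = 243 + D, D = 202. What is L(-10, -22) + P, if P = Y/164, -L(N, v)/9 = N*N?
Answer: -147155/164 ≈ -897.29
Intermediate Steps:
Y = 445 (Y = 243 + 202 = 445)
L(N, v) = -9*N² (L(N, v) = -9*N*N = -9*N²)
P = 445/164 ≈ 2.7134
L(-10, -22) + P = -9*(-10)² + 445/164 = -9*100 + 445/164 = -900 + 445/164 = -147155/164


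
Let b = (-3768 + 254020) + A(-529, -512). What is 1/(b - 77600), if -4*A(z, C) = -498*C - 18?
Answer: 2/217825 ≈ 9.1817e-6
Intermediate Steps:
A(z, C) = 9/2 + 249*C/2 (A(z, C) = -(-498*C - 18)/4 = -(-18 - 498*C)/4 = 9/2 + 249*C/2)
b = 373025/2 (b = (-3768 + 254020) + (9/2 + (249/2)*(-512)) = 250252 + (9/2 - 63744) = 250252 - 127479/2 = 373025/2 ≈ 1.8651e+5)
1/(b - 77600) = 1/(373025/2 - 77600) = 1/(217825/2) = 2/217825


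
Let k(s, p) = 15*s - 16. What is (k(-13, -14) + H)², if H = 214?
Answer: 9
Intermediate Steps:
k(s, p) = -16 + 15*s
(k(-13, -14) + H)² = ((-16 + 15*(-13)) + 214)² = ((-16 - 195) + 214)² = (-211 + 214)² = 3² = 9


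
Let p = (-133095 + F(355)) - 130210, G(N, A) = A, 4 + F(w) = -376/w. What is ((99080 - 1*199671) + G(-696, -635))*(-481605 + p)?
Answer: 26768693981196/355 ≈ 7.5405e+10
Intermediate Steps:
F(w) = -4 - 376/w
p = -93475071/355 (p = (-133095 + (-4 - 376/355)) - 130210 = (-133095 - 1796/355) - 130210 = -47250521/355 - 130210 = -93475071/355 ≈ -2.6331e+5)
((99080 - 1*199671) + G(-696, -635))*(-481605 + p) = ((99080 - 1*199671) - 635)*(-481605 - 93475071/355) = ((99080 - 199671) - 635)*(-264444846/355) = (-100591 - 635)*(-264444846/355) = -101226*(-264444846/355) = 26768693981196/355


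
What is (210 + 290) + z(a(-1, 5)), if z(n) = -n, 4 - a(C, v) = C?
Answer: 495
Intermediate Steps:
a(C, v) = 4 - C
(210 + 290) + z(a(-1, 5)) = (210 + 290) - (4 - 1*(-1)) = 500 - (4 + 1) = 500 - 1*5 = 500 - 5 = 495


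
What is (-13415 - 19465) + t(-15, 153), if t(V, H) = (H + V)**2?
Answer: -13836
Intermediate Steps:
(-13415 - 19465) + t(-15, 153) = (-13415 - 19465) + (153 - 15)**2 = -32880 + 138**2 = -32880 + 19044 = -13836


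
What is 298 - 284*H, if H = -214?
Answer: 61074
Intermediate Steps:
298 - 284*H = 298 - 284*(-214) = 298 + 60776 = 61074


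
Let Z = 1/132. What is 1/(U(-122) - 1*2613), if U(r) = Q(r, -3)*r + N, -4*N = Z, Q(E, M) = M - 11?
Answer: -528/477841 ≈ -0.0011050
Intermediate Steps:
Z = 1/132 ≈ 0.0075758
Q(E, M) = -11 + M
N = -1/528 (N = -¼*1/132 = -1/528 ≈ -0.0018939)
U(r) = -1/528 - 14*r (U(r) = (-11 - 3)*r - 1/528 = -14*r - 1/528 = -1/528 - 14*r)
1/(U(-122) - 1*2613) = 1/((-1/528 - 14*(-122)) - 1*2613) = 1/((-1/528 + 1708) - 2613) = 1/(901823/528 - 2613) = 1/(-477841/528) = -528/477841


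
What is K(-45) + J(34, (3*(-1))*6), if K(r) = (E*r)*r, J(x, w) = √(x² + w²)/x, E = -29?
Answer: -58725 + √370/17 ≈ -58724.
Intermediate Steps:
J(x, w) = √(w² + x²)/x
K(r) = -29*r² (K(r) = (-29*r)*r = -29*r²)
K(-45) + J(34, (3*(-1))*6) = -29*(-45)² + √(((3*(-1))*6)² + 34²)/34 = -29*2025 + √((-3*6)² + 1156)/34 = -58725 + √((-18)² + 1156)/34 = -58725 + √(324 + 1156)/34 = -58725 + √1480/34 = -58725 + (2*√370)/34 = -58725 + √370/17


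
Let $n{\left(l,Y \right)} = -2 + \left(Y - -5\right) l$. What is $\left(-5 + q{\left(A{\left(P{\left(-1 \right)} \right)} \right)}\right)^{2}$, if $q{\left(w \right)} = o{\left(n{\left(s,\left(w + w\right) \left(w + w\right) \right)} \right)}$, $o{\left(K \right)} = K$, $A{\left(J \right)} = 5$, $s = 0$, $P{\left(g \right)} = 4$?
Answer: $49$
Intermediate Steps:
$n{\left(l,Y \right)} = -2 + l \left(5 + Y\right)$ ($n{\left(l,Y \right)} = -2 + \left(Y + 5\right) l = -2 + \left(5 + Y\right) l = -2 + l \left(5 + Y\right)$)
$q{\left(w \right)} = -2$ ($q{\left(w \right)} = -2 + 5 \cdot 0 + \left(w + w\right) \left(w + w\right) 0 = -2 + 0 + 2 w 2 w 0 = -2 + 0 + 4 w^{2} \cdot 0 = -2 + 0 + 0 = -2$)
$\left(-5 + q{\left(A{\left(P{\left(-1 \right)} \right)} \right)}\right)^{2} = \left(-5 - 2\right)^{2} = \left(-7\right)^{2} = 49$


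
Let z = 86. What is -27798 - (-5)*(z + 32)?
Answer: -27208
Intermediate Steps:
-27798 - (-5)*(z + 32) = -27798 - (-5)*(86 + 32) = -27798 - (-5)*118 = -27798 - 1*(-590) = -27798 + 590 = -27208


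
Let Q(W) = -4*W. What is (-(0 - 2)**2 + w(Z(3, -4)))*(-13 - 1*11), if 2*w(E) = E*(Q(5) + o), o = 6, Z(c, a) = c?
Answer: 600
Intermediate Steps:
w(E) = -7*E (w(E) = (E*(-4*5 + 6))/2 = (E*(-20 + 6))/2 = (E*(-14))/2 = (-14*E)/2 = -7*E)
(-(0 - 2)**2 + w(Z(3, -4)))*(-13 - 1*11) = (-(0 - 2)**2 - 7*3)*(-13 - 1*11) = (-1*(-2)**2 - 21)*(-13 - 11) = (-1*4 - 21)*(-24) = (-4 - 21)*(-24) = -25*(-24) = 600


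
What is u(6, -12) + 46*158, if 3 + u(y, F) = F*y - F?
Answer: 7205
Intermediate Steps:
u(y, F) = -3 - F + F*y (u(y, F) = -3 + (F*y - F) = -3 + (-F + F*y) = -3 - F + F*y)
u(6, -12) + 46*158 = (-3 - 1*(-12) - 12*6) + 46*158 = (-3 + 12 - 72) + 7268 = -63 + 7268 = 7205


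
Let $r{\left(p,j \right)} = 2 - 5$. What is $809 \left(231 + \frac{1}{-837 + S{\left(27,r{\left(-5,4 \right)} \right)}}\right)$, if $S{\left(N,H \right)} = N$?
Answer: $\frac{151371181}{810} \approx 1.8688 \cdot 10^{5}$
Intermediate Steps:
$r{\left(p,j \right)} = -3$
$809 \left(231 + \frac{1}{-837 + S{\left(27,r{\left(-5,4 \right)} \right)}}\right) = 809 \left(231 + \frac{1}{-837 + 27}\right) = 809 \left(231 + \frac{1}{-810}\right) = 809 \left(231 - \frac{1}{810}\right) = 809 \cdot \frac{187109}{810} = \frac{151371181}{810}$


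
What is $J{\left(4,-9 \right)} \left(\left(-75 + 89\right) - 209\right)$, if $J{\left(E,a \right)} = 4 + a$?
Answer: $975$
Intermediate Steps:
$J{\left(4,-9 \right)} \left(\left(-75 + 89\right) - 209\right) = \left(4 - 9\right) \left(\left(-75 + 89\right) - 209\right) = - 5 \left(14 - 209\right) = \left(-5\right) \left(-195\right) = 975$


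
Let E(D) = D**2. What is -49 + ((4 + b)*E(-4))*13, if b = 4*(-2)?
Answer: -881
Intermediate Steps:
b = -8
-49 + ((4 + b)*E(-4))*13 = -49 + ((4 - 8)*(-4)**2)*13 = -49 - 4*16*13 = -49 - 64*13 = -49 - 832 = -881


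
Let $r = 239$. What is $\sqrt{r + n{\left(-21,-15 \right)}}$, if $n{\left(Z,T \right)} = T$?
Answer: $4 \sqrt{14} \approx 14.967$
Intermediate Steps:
$\sqrt{r + n{\left(-21,-15 \right)}} = \sqrt{239 - 15} = \sqrt{224} = 4 \sqrt{14}$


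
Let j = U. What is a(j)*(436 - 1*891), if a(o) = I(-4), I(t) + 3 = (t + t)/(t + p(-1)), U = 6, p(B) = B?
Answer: 637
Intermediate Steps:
j = 6
I(t) = -3 + 2*t/(-1 + t) (I(t) = -3 + (t + t)/(t - 1) = -3 + (2*t)/(-1 + t) = -3 + 2*t/(-1 + t))
a(o) = -7/5 (a(o) = (3 - 1*(-4))/(-1 - 4) = (3 + 4)/(-5) = -⅕*7 = -7/5)
a(j)*(436 - 1*891) = -7*(436 - 1*891)/5 = -7*(436 - 891)/5 = -7/5*(-455) = 637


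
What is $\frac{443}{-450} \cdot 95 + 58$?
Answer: $- \frac{3197}{90} \approx -35.522$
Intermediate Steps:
$\frac{443}{-450} \cdot 95 + 58 = 443 \left(- \frac{1}{450}\right) 95 + 58 = \left(- \frac{443}{450}\right) 95 + 58 = - \frac{8417}{90} + 58 = - \frac{3197}{90}$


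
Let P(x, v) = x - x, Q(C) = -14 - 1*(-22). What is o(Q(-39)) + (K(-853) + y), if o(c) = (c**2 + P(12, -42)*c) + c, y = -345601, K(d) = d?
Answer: -346382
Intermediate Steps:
Q(C) = 8 (Q(C) = -14 + 22 = 8)
P(x, v) = 0
o(c) = c + c**2 (o(c) = (c**2 + 0*c) + c = (c**2 + 0) + c = c**2 + c = c + c**2)
o(Q(-39)) + (K(-853) + y) = 8*(1 + 8) + (-853 - 345601) = 8*9 - 346454 = 72 - 346454 = -346382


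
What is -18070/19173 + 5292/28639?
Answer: -416043214/549095547 ≈ -0.75769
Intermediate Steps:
-18070/19173 + 5292/28639 = -416043214/549095547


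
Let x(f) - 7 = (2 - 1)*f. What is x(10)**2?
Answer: 289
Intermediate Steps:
x(f) = 7 + f (x(f) = 7 + (2 - 1)*f = 7 + 1*f = 7 + f)
x(10)**2 = (7 + 10)**2 = 17**2 = 289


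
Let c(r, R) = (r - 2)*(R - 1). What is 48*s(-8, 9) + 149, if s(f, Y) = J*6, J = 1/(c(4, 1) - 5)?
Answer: 457/5 ≈ 91.400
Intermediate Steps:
c(r, R) = (-1 + R)*(-2 + r) (c(r, R) = (-2 + r)*(-1 + R) = (-1 + R)*(-2 + r))
J = -1/5 (J = 1/((2 - 1*4 - 2*1 + 1*4) - 5) = 1/((2 - 4 - 2 + 4) - 5) = 1/(0 - 5) = 1/(-5) = -1/5 ≈ -0.20000)
s(f, Y) = -6/5 (s(f, Y) = -1/5*6 = -6/5)
48*s(-8, 9) + 149 = 48*(-6/5) + 149 = -288/5 + 149 = 457/5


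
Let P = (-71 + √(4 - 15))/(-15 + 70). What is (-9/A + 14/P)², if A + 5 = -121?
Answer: (-10709*√11 + 57341335*I)/(196*(71*√11 + 2515*I)) ≈ 115.31 + 10.868*I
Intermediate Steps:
A = -126 (A = -5 - 121 = -126)
P = -71/55 + I*√11/55 (P = (-71 + √(-11))/55 = (-71 + I*√11)*(1/55) = -71/55 + I*√11/55 ≈ -1.2909 + 0.060302*I)
(-9/A + 14/P)² = (-9/(-126) + 14/(-71/55 + I*√11/55))² = (-9*(-1/126) + 14/(-71/55 + I*√11/55))² = (1/14 + 14/(-71/55 + I*√11/55))²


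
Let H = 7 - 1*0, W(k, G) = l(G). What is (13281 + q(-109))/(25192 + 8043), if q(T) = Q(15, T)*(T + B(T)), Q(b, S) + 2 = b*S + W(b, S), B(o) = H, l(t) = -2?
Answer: 180459/33235 ≈ 5.4298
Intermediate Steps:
W(k, G) = -2
H = 7 (H = 7 + 0 = 7)
B(o) = 7
Q(b, S) = -4 + S*b (Q(b, S) = -2 + (b*S - 2) = -2 + (S*b - 2) = -2 + (-2 + S*b) = -4 + S*b)
q(T) = (-4 + 15*T)*(7 + T) (q(T) = (-4 + T*15)*(T + 7) = (-4 + 15*T)*(7 + T))
(13281 + q(-109))/(25192 + 8043) = (13281 + (-4 + 15*(-109))*(7 - 109))/(25192 + 8043) = (13281 + (-4 - 1635)*(-102))/33235 = (13281 - 1639*(-102))*(1/33235) = (13281 + 167178)*(1/33235) = 180459*(1/33235) = 180459/33235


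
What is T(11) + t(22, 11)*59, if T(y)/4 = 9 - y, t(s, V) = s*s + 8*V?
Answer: 33740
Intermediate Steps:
t(s, V) = s**2 + 8*V
T(y) = 36 - 4*y (T(y) = 4*(9 - y) = 36 - 4*y)
T(11) + t(22, 11)*59 = (36 - 4*11) + (22**2 + 8*11)*59 = (36 - 44) + (484 + 88)*59 = -8 + 572*59 = -8 + 33748 = 33740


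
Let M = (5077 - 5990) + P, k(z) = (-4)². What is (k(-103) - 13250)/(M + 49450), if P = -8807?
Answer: -6617/19865 ≈ -0.33310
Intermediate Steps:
k(z) = 16
M = -9720 (M = (5077 - 5990) - 8807 = -913 - 8807 = -9720)
(k(-103) - 13250)/(M + 49450) = (16 - 13250)/(-9720 + 49450) = -13234/39730 = -13234*1/39730 = -6617/19865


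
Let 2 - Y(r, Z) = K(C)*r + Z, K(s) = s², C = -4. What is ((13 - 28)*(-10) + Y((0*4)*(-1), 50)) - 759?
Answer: -657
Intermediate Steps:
Y(r, Z) = 2 - Z - 16*r (Y(r, Z) = 2 - ((-4)²*r + Z) = 2 - (16*r + Z) = 2 - (Z + 16*r) = 2 + (-Z - 16*r) = 2 - Z - 16*r)
((13 - 28)*(-10) + Y((0*4)*(-1), 50)) - 759 = ((13 - 28)*(-10) + (2 - 1*50 - 16*0*4*(-1))) - 759 = (-15*(-10) + (2 - 50 - 0*(-1))) - 759 = (150 + (2 - 50 - 16*0)) - 759 = (150 + (2 - 50 + 0)) - 759 = (150 - 48) - 759 = 102 - 759 = -657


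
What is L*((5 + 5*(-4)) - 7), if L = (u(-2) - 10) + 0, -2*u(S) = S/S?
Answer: 231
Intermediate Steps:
u(S) = -½ (u(S) = -S/(2*S) = -½*1 = -½)
L = -21/2 (L = (-½ - 10) + 0 = -21/2 + 0 = -21/2 ≈ -10.500)
L*((5 + 5*(-4)) - 7) = -21*((5 + 5*(-4)) - 7)/2 = -21*((5 - 20) - 7)/2 = -21*(-15 - 7)/2 = -21/2*(-22) = 231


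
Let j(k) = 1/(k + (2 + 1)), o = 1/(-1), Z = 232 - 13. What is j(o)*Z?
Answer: 219/2 ≈ 109.50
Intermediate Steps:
Z = 219
o = -1 (o = 1*(-1) = -1)
j(k) = 1/(3 + k) (j(k) = 1/(k + 3) = 1/(3 + k))
j(o)*Z = 219/(3 - 1) = 219/2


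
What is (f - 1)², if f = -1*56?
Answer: 3249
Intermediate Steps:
f = -56
(f - 1)² = (-56 - 1)² = (-57)² = 3249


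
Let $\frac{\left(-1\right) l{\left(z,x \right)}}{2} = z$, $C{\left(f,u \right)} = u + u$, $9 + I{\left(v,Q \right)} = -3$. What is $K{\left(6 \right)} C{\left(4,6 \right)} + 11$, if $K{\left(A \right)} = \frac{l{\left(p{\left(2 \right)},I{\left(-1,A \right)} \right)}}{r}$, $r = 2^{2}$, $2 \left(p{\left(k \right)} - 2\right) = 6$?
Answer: $-19$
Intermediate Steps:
$I{\left(v,Q \right)} = -12$ ($I{\left(v,Q \right)} = -9 - 3 = -12$)
$C{\left(f,u \right)} = 2 u$
$p{\left(k \right)} = 5$ ($p{\left(k \right)} = 2 + \frac{1}{2} \cdot 6 = 2 + 3 = 5$)
$l{\left(z,x \right)} = - 2 z$
$r = 4$
$K{\left(A \right)} = - \frac{5}{2}$ ($K{\left(A \right)} = \frac{\left(-2\right) 5}{4} = \left(-10\right) \frac{1}{4} = - \frac{5}{2}$)
$K{\left(6 \right)} C{\left(4,6 \right)} + 11 = - \frac{5 \cdot 2 \cdot 6}{2} + 11 = \left(- \frac{5}{2}\right) 12 + 11 = -30 + 11 = -19$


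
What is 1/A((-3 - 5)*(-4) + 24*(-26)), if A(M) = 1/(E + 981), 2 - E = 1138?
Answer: -155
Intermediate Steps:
E = -1136 (E = 2 - 1*1138 = 2 - 1138 = -1136)
A(M) = -1/155 (A(M) = 1/(-1136 + 981) = 1/(-155) = -1/155)
1/A((-3 - 5)*(-4) + 24*(-26)) = 1/(-1/155) = -155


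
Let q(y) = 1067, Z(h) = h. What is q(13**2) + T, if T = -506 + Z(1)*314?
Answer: 875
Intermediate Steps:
T = -192 (T = -506 + 1*314 = -506 + 314 = -192)
q(13**2) + T = 1067 - 192 = 875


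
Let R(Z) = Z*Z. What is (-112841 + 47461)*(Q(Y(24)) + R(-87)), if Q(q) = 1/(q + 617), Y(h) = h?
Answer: -317206107400/641 ≈ -4.9486e+8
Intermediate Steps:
R(Z) = Z**2
Q(q) = 1/(617 + q)
(-112841 + 47461)*(Q(Y(24)) + R(-87)) = (-112841 + 47461)*(1/(617 + 24) + (-87)**2) = -65380*(1/641 + 7569) = -65380*4851730/641 = -317206107400/641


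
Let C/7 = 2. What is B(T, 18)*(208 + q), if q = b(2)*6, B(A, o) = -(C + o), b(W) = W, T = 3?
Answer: -7040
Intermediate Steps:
C = 14 (C = 7*2 = 14)
B(A, o) = -14 - o (B(A, o) = -(14 + o) = -14 - o)
q = 12 (q = 2*6 = 12)
B(T, 18)*(208 + q) = (-14 - 1*18)*(208 + 12) = (-14 - 18)*220 = -32*220 = -7040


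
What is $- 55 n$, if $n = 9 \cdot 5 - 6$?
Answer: $-2145$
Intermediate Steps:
$n = 39$ ($n = 45 - 6 = 39$)
$- 55 n = \left(-55\right) 39 = -2145$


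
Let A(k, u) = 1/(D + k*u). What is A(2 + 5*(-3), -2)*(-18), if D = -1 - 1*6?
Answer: -18/19 ≈ -0.94737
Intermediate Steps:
D = -7 (D = -1 - 6 = -7)
A(k, u) = 1/(-7 + k*u)
A(2 + 5*(-3), -2)*(-18) = -18/(-7 + (2 + 5*(-3))*(-2)) = -18/(-7 + (2 - 15)*(-2)) = -18/(-7 - 13*(-2)) = -18/(-7 + 26) = -18/19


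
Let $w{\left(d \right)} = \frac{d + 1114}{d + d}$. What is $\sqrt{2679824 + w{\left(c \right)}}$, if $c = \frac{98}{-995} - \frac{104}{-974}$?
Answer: $\frac{2 \sqrt{307369771163}}{669} \approx 1657.4$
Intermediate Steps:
$c = \frac{4014}{484565}$ ($c = 98 \left(- \frac{1}{995}\right) - - \frac{52}{487} = - \frac{98}{995} + \frac{52}{487} = \frac{4014}{484565} \approx 0.0082837$)
$w{\left(d \right)} = \frac{1114 + d}{2 d}$
$\sqrt{2679824 + w{\left(c \right)}} = \sqrt{2679824 + \frac{1114 + \frac{4014}{484565}}{2 \cdot \frac{4014}{484565}}} = \sqrt{2679824 + \frac{1}{2} \cdot \frac{484565}{4014} \cdot \frac{539809424}{484565}} = \sqrt{2679824 + \frac{134952356}{2007}} = \sqrt{\frac{5513359124}{2007}} = \frac{2 \sqrt{307369771163}}{669}$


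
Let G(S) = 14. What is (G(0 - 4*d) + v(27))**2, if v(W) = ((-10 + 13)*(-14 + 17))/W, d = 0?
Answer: 1849/9 ≈ 205.44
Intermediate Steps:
v(W) = 9/W (v(W) = (3*3)/W = 9/W)
(G(0 - 4*d) + v(27))**2 = (14 + 9/27)**2 = (14 + 9*(1/27))**2 = (14 + 1/3)**2 = (43/3)**2 = 1849/9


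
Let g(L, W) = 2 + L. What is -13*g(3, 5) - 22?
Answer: -87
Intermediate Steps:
-13*g(3, 5) - 22 = -13*(2 + 3) - 22 = -13*5 - 22 = -65 - 22 = -87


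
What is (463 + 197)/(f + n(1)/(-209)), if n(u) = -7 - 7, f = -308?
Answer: -68970/32179 ≈ -2.1433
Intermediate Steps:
n(u) = -14
(463 + 197)/(f + n(1)/(-209)) = (463 + 197)/(-308 - 14/(-209)) = 660/(-308 - 14*(-1/209)) = 660/(-308 + 14/209) = 660/(-64358/209) = 660*(-209/64358) = -68970/32179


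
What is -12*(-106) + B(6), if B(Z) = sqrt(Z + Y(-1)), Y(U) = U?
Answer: 1272 + sqrt(5) ≈ 1274.2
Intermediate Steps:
B(Z) = sqrt(-1 + Z) (B(Z) = sqrt(Z - 1) = sqrt(-1 + Z))
-12*(-106) + B(6) = -12*(-106) + sqrt(-1 + 6) = 1272 + sqrt(5)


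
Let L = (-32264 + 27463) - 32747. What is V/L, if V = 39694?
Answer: -19847/18774 ≈ -1.0572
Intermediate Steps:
L = -37548 (L = -4801 - 32747 = -37548)
V/L = 39694/(-37548) = 39694*(-1/37548) = -19847/18774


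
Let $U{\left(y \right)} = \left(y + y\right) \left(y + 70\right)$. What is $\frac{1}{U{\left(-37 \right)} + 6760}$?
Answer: $\frac{1}{4318} \approx 0.00023159$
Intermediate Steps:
$U{\left(y \right)} = 2 y \left(70 + y\right)$
$\frac{1}{U{\left(-37 \right)} + 6760} = \frac{1}{2 \left(-37\right) \left(70 - 37\right) + 6760} = \frac{1}{2 \left(-37\right) 33 + 6760} = \frac{1}{-2442 + 6760} = \frac{1}{4318}$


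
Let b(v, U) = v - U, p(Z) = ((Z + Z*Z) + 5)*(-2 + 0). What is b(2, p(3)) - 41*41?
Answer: -1645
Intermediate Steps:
p(Z) = -10 - 2*Z - 2*Z**2 (p(Z) = ((Z + Z**2) + 5)*(-2) = (5 + Z + Z**2)*(-2) = -10 - 2*Z - 2*Z**2)
b(2, p(3)) - 41*41 = (2 - (-10 - 2*3 - 2*3**2)) - 41*41 = (2 - (-10 - 6 - 2*9)) - 1681 = (2 - (-10 - 6 - 18)) - 1681 = (2 - 1*(-34)) - 1681 = (2 + 34) - 1681 = 36 - 1681 = -1645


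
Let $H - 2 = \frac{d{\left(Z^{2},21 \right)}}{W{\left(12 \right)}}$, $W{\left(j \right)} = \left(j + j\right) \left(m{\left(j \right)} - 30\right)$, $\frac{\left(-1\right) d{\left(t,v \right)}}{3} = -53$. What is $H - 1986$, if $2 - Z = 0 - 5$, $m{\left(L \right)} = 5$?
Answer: $- \frac{396853}{200} \approx -1984.3$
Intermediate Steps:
$Z = 7$ ($Z = 2 - \left(0 - 5\right) = 2 - -5 = 2 + 5 = 7$)
$d{\left(t,v \right)} = 159$ ($d{\left(t,v \right)} = \left(-3\right) \left(-53\right) = 159$)
$W{\left(j \right)} = - 50 j$ ($W{\left(j \right)} = \left(j + j\right) \left(5 - 30\right) = 2 j \left(-25\right) = - 50 j$)
$H = \frac{347}{200}$ ($H = 2 + \frac{159}{\left(-50\right) 12} = 2 + \frac{159}{-600} = 2 + 159 \left(- \frac{1}{600}\right) = 2 - \frac{53}{200} = \frac{347}{200} \approx 1.735$)
$H - 1986 = \frac{347}{200} - 1986 = - \frac{396853}{200}$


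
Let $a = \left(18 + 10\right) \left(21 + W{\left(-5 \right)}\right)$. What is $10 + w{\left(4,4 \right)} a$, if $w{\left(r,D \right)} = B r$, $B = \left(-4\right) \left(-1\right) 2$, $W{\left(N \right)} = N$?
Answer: $14346$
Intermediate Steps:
$B = 8$ ($B = 4 \cdot 2 = 8$)
$w{\left(r,D \right)} = 8 r$
$a = 448$ ($a = \left(18 + 10\right) \left(21 - 5\right) = 28 \cdot 16 = 448$)
$10 + w{\left(4,4 \right)} a = 10 + 8 \cdot 4 \cdot 448 = 10 + 32 \cdot 448 = 10 + 14336 = 14346$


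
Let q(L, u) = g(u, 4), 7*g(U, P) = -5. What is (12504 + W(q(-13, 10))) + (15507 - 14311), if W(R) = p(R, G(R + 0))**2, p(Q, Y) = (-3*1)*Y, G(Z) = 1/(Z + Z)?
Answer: 1370441/100 ≈ 13704.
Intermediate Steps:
g(U, P) = -5/7 (g(U, P) = (1/7)*(-5) = -5/7)
q(L, u) = -5/7
G(Z) = 1/(2*Z)
p(Q, Y) = -3*Y
W(R) = 9/(4*R**2) (W(R) = (-3/(2*(R + 0)))**2 = (-3/(2*R))**2 = 9/(4*R**2))
(12504 + W(q(-13, 10))) + (15507 - 14311) = (12504 + 9/(4*(-5/7)**2)) + (15507 - 14311) = (12504 + (9/4)*(49/25)) + 1196 = (12504 + 441/100) + 1196 = 1250841/100 + 1196 = 1370441/100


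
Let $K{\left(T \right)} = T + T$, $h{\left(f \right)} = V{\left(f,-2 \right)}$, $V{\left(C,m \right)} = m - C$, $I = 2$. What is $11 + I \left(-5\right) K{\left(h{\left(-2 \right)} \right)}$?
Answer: $11$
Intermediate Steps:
$h{\left(f \right)} = -2 - f$
$K{\left(T \right)} = 2 T$
$11 + I \left(-5\right) K{\left(h{\left(-2 \right)} \right)} = 11 + 2 \left(-5\right) 2 \left(-2 - -2\right) = 11 - 10 \cdot 2 \left(-2 + 2\right) = 11 - 10 \cdot 2 \cdot 0 = 11 - 0 = 11 + 0 = 11$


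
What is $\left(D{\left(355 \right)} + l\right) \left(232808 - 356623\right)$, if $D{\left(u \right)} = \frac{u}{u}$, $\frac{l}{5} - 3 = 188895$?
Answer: $-116942153165$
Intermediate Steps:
$l = 944490$ ($l = 15 + 5 \cdot 188895 = 15 + 944475 = 944490$)
$D{\left(u \right)} = 1$
$\left(D{\left(355 \right)} + l\right) \left(232808 - 356623\right) = \left(1 + 944490\right) \left(232808 - 356623\right) = 944491 \left(-123815\right) = -116942153165$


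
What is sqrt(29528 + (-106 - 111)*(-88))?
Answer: 4*sqrt(3039) ≈ 220.51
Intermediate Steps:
sqrt(29528 + (-106 - 111)*(-88)) = sqrt(29528 - 217*(-88)) = sqrt(29528 + 19096) = sqrt(48624) = 4*sqrt(3039)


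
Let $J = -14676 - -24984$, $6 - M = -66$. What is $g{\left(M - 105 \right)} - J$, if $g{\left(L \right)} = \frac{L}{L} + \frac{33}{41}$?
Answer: $- \frac{422554}{41} \approx -10306.0$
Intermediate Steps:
$M = 72$ ($M = 6 - -66 = 6 + 66 = 72$)
$J = 10308$ ($J = -14676 + 24984 = 10308$)
$g{\left(L \right)} = \frac{74}{41}$ ($g{\left(L \right)} = 1 + 33 \cdot \frac{1}{41} = 1 + \frac{33}{41} = \frac{74}{41}$)
$g{\left(M - 105 \right)} - J = \frac{74}{41} - 10308 = - \frac{422554}{41}$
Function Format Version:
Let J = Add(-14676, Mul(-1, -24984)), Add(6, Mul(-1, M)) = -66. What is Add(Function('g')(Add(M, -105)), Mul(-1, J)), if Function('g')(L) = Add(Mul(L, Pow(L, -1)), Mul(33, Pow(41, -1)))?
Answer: Rational(-422554, 41) ≈ -10306.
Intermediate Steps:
M = 72 (M = Add(6, Mul(-1, -66)) = Add(6, 66) = 72)
J = 10308 (J = Add(-14676, 24984) = 10308)
Function('g')(L) = Rational(74, 41) (Function('g')(L) = Add(1, Mul(33, Rational(1, 41))) = Add(1, Rational(33, 41)) = Rational(74, 41))
Add(Function('g')(Add(M, -105)), Mul(-1, J)) = Add(Rational(74, 41), Mul(-1, 10308)) = Add(Rational(74, 41), -10308) = Rational(-422554, 41)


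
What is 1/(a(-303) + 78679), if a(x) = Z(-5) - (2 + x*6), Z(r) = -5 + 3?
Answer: 1/80493 ≈ 1.2423e-5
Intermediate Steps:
Z(r) = -2
a(x) = -4 - 6*x (a(x) = -2 - (2 + x*6) = -2 - (2 + 6*x) = -2 + (-2 - 6*x) = -4 - 6*x)
1/(a(-303) + 78679) = 1/((-4 - 6*(-303)) + 78679) = 1/((-4 + 1818) + 78679) = 1/(1814 + 78679) = 1/80493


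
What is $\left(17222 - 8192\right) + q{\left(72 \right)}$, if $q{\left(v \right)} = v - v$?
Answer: $9030$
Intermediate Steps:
$q{\left(v \right)} = 0$
$\left(17222 - 8192\right) + q{\left(72 \right)} = \left(17222 - 8192\right) + 0 = 9030 + 0 = 9030$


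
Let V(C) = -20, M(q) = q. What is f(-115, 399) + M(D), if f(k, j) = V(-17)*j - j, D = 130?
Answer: -8249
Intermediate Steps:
f(k, j) = -21*j (f(k, j) = -20*j - j = -21*j)
f(-115, 399) + M(D) = -21*399 + 130 = -8379 + 130 = -8249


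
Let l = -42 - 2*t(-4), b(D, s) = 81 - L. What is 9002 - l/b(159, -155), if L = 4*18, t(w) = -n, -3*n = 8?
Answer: 243196/27 ≈ 9007.3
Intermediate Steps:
n = -8/3 (n = -⅓*8 = -8/3 ≈ -2.6667)
t(w) = 8/3 (t(w) = -1*(-8/3) = 8/3)
L = 72
b(D, s) = 9 (b(D, s) = 81 - 1*72 = 81 - 72 = 9)
l = -142/3 (l = -42 - 2*8/3 = -42 - 16/3 = -142/3 ≈ -47.333)
9002 - l/b(159, -155) = 9002 - (-142)/(3*9) = 9002 - 1*(-142/27) = 9002 + 142/27 = 243196/27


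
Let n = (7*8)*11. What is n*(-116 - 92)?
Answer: -128128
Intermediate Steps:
n = 616 (n = 56*11 = 616)
n*(-116 - 92) = 616*(-116 - 92) = 616*(-208) = -128128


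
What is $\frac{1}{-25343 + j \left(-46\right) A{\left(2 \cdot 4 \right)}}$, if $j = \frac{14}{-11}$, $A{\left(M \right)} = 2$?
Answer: $- \frac{11}{277485} \approx -3.9642 \cdot 10^{-5}$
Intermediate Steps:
$j = - \frac{14}{11}$ ($j = 14 \left(- \frac{1}{11}\right) = - \frac{14}{11} \approx -1.2727$)
$\frac{1}{-25343 + j \left(-46\right) A{\left(2 \cdot 4 \right)}} = \frac{1}{-25343 + \left(- \frac{14}{11}\right) \left(-46\right) 2} = \frac{1}{-25343 + \frac{644}{11} \cdot 2} = \frac{1}{-25343 + \frac{1288}{11}} = \frac{1}{- \frac{277485}{11}} = - \frac{11}{277485}$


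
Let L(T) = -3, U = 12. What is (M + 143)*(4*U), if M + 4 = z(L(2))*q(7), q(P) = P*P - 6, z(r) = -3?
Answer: 480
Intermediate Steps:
q(P) = -6 + P² (q(P) = P² - 6 = -6 + P²)
M = -133 (M = -4 - 3*(-6 + 7²) = -4 - 3*(-6 + 49) = -4 - 3*43 = -4 - 129 = -133)
(M + 143)*(4*U) = (-133 + 143)*(4*12) = 10*48 = 480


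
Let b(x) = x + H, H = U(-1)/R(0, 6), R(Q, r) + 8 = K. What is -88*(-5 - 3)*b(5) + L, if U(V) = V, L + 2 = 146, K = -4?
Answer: 11168/3 ≈ 3722.7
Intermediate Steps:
L = 144 (L = -2 + 146 = 144)
R(Q, r) = -12 (R(Q, r) = -8 - 4 = -12)
H = 1/12 (H = -1/(-12) = -1*(-1/12) = 1/12 ≈ 0.083333)
b(x) = 1/12 + x (b(x) = x + 1/12 = 1/12 + x)
-88*(-5 - 3)*b(5) + L = -88*(-5 - 3)*(1/12 + 5) + 144 = -(-704)*61/12 + 144 = -88*(-122/3) + 144 = 10736/3 + 144 = 11168/3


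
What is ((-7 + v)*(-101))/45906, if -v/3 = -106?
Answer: -31411/45906 ≈ -0.68425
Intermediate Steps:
v = 318 (v = -3*(-106) = 318)
((-7 + v)*(-101))/45906 = ((-7 + 318)*(-101))/45906 = (311*(-101))*(1/45906) = -31411*1/45906 = -31411/45906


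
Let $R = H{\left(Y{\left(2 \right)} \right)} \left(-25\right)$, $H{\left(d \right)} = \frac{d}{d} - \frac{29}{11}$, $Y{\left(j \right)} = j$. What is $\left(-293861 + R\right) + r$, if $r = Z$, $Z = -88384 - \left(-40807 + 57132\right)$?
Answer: $- \frac{4383820}{11} \approx -3.9853 \cdot 10^{5}$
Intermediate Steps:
$H{\left(d \right)} = - \frac{18}{11}$ ($H{\left(d \right)} = 1 - \frac{29}{11} = - \frac{18}{11}$)
$Z = -104709$ ($Z = -88384 - 16325 = -104709$)
$r = -104709$
$R = \frac{450}{11}$ ($R = \left(- \frac{18}{11}\right) \left(-25\right) = \frac{450}{11} \approx 40.909$)
$\left(-293861 + R\right) + r = \left(-293861 + \frac{450}{11}\right) - 104709 = - \frac{3232021}{11} - 104709 = - \frac{4383820}{11}$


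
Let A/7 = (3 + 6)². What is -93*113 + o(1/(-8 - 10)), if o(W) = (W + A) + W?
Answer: -89479/9 ≈ -9942.1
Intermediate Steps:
A = 567 (A = 7*(3 + 6)² = 7*9² = 7*81 = 567)
o(W) = 567 + 2*W (o(W) = (W + 567) + W = (567 + W) + W = 567 + 2*W)
-93*113 + o(1/(-8 - 10)) = -93*113 + (567 + 2/(-8 - 10)) = -10509 + (567 + 2/(-18)) = -10509 + (567 + 2*(-1/18)) = -10509 + (567 - ⅑) = -10509 + 5102/9 = -89479/9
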